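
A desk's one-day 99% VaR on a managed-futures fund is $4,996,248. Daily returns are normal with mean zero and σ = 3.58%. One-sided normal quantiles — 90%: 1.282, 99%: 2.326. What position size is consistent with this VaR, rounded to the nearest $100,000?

$60,000,000

VaR as a fraction of value: z·σ = 2.326 × 3.58% = 8.32708%.
Position = $4,996,248 / 0.0832708 = $60,000,000.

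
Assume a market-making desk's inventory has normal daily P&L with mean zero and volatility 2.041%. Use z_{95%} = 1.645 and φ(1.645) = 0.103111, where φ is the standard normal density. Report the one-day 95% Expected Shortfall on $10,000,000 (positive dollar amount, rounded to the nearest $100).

Tail multiplier: φ(z)/(1−α) = 0.103111 / 0.05 = 2.062.
ES = 2.041% × 2.062 = 4.209%.
On $10,000,000: 0.04209 × $10,000,000 = $420,900.

$420,900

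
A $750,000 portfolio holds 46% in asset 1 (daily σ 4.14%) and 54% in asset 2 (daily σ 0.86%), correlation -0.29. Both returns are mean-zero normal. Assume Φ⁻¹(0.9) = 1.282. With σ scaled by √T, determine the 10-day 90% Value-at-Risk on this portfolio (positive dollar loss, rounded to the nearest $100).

σ_p = √(0.46²·4.14² + 0.54²·0.86² + 2·-0.29·0.46·0.54·4.14·0.86) = 1.825%.
σ_{10d} = 1.825% × √10 = 5.771%.
VaR = 1.282 × 5.771% = 7.398%; on $750,000 that is $55,485.

$55,500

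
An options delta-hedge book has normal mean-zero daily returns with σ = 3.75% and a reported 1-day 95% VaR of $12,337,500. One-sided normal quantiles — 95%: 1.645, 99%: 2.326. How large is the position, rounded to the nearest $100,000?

VaR as a fraction of value: z·σ = 1.645 × 3.75% = 6.16875%.
Position = $12,337,500 / 0.0616875 = $200,000,000.

$200,000,000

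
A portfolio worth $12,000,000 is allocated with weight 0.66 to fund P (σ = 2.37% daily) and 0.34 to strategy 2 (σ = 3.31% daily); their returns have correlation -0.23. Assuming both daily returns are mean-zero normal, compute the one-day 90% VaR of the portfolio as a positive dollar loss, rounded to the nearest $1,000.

σ_p² = 0.66²·2.37² + 0.34²·3.31² + 2·-0.23·0.66·0.34·2.37·3.31 = 2.9035 (%²).
σ_p = √2.9035 = 1.704%.
At 90%, z = 1.282.
VaR = 1.282 × 1.704% = 2.185%; on $12,000,000 that is $262,200.

$262,000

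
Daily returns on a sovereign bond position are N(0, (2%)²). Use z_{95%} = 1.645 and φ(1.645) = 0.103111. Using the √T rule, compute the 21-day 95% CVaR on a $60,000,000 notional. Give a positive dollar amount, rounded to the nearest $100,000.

σ_{21d} = 2% × √21 = 9.165%.
ES multiplier = φ(z)/(1−α) = 0.103111/0.05 = 2.062.
ES = 9.165% × 2.062 = 18.898%; on $60,000,000: $11,338,800.

$11,300,000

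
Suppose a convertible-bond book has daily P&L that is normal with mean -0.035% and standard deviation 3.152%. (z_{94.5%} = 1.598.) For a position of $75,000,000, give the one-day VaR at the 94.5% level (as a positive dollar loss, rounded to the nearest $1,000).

$3,804,000

VaR = −μ + z·σ = −(-0.035%) + 1.598 × 3.152% = 5.072%.
On $75,000,000: 0.05072 × $75,000,000 = $3,804,000.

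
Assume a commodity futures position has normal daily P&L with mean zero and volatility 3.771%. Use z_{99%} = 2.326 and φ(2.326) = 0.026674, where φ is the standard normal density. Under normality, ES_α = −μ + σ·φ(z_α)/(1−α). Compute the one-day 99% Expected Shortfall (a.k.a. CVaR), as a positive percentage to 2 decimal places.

Tail multiplier: φ(z)/(1−α) = 0.026674 / 0.01 = 2.667.
ES = 3.771% × 2.667 = 10.057%.

10.06%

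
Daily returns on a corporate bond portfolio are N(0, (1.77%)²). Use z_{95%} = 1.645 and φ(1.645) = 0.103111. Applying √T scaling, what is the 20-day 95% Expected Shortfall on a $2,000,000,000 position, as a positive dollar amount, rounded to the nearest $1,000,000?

$326,000,000

σ_{20d} = 1.77% × √20 = 7.916%.
ES multiplier = φ(z)/(1−α) = 0.103111/0.05 = 2.062.
ES = 7.916% × 2.062 = 16.323%; on $2,000,000,000: $326,460,000.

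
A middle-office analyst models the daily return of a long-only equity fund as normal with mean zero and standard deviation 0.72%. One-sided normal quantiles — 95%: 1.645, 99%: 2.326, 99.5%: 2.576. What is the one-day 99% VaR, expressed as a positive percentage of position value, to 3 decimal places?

1.675%

VaR = z·σ = 2.326 × 0.72% = 1.675%.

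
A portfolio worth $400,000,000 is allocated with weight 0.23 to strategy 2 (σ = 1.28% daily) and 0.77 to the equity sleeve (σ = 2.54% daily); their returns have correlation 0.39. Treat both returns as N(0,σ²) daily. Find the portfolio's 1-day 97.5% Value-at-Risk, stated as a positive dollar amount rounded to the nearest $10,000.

$16,370,000

σ_p² = 0.23²·1.28² + 0.77²·2.54² + 2·0.39·0.23·0.77·1.28·2.54 = 4.3609 (%²).
σ_p = √4.3609 = 2.088%.
At 97.5%, z = 1.960.
VaR = 1.960 × 2.088% = 4.092%; on $400,000,000 that is $16,368,000.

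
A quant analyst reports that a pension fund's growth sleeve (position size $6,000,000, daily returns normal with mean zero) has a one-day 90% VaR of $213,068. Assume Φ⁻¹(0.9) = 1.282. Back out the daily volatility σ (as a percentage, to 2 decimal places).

VaR as a fraction: $213,068 / $6,000,000 = 3.551%.
σ = VaR / z = 3.551% / 1.282 = 2.770%.

2.77%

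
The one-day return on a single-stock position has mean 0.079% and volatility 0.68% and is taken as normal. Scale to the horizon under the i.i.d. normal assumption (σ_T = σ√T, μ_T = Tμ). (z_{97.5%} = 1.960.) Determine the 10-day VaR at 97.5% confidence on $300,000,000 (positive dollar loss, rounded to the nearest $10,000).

σ_{10d} = 0.68% × √10 = 2.150%; μ_{10d} = 10 × 0.079% = 0.790%.
VaR = −(0.790%) + 1.960 × 2.150% = 3.424%.
On $300,000,000: 0.03424 × $300,000,000 = $10,272,000.

$10,270,000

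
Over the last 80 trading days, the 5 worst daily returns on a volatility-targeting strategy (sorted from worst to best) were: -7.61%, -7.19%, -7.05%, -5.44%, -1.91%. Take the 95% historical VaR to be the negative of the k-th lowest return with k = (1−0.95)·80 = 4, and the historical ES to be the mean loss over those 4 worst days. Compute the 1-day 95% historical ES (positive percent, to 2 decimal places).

6.82%

The 4 worst returns sum to -27.29%.
ES = −(-27.29%) / 4 = 6.8225% ≈ 6.82%.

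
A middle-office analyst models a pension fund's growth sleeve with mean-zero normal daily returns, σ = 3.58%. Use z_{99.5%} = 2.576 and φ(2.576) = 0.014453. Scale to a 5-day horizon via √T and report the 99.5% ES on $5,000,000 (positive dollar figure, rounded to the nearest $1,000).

$1,157,000

σ_{5d} = 3.58% × √5 = 8.005%.
ES multiplier = φ(z)/(1−α) = 0.014453/0.005 = 2.891.
ES = 8.005% × 2.891 = 23.142%; on $5,000,000: $1,157,100.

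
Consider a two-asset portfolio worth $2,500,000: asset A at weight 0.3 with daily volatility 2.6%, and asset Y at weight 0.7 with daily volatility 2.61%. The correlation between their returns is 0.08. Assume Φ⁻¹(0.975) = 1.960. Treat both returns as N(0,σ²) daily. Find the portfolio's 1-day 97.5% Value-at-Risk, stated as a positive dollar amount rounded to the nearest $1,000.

σ_p² = 0.3²·2.6² + 0.7²·2.61² + 2·0.08·0.3·0.7·2.6·2.61 = 4.1743 (%²).
σ_p = √4.1743 = 2.043%.
VaR = 1.960 × 2.043% = 4.004%; on $2,500,000 that is $100,100.

$100,000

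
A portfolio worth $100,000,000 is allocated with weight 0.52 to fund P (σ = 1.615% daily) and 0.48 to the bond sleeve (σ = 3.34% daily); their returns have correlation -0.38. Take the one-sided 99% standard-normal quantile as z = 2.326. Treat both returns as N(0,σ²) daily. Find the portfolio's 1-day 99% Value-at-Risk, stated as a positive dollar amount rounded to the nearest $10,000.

$3,490,000

σ_p² = 0.52²·1.615² + 0.48²·3.34² + 2·-0.38·0.52·0.48·1.615·3.34 = 2.2523 (%²).
σ_p = √2.2523 = 1.501%.
VaR = 2.326 × 1.501% = 3.491%; on $100,000,000 that is $3,491,000.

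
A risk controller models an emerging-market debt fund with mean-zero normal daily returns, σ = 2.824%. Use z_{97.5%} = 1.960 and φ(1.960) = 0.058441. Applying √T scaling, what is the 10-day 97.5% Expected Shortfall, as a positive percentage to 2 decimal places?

σ_{10d} = 2.824% × √10 = 8.930%.
ES multiplier = φ(z)/(1−α) = 0.058441/0.025 = 2.338.
ES = 8.930% × 2.338 = 20.878%.

20.88%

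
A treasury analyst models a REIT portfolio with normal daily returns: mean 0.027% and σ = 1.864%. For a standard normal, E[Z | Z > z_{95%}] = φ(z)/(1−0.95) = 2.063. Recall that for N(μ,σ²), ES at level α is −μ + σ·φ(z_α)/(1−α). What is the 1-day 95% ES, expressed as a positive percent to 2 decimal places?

3.82%

ES = −(0.027%) + 1.864% × 2.063 = 3.818%.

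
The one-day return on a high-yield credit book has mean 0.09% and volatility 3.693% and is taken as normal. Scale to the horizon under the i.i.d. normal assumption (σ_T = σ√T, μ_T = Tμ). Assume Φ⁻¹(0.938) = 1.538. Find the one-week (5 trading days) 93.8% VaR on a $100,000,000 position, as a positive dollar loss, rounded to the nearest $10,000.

σ_{5d} = 3.693% × √5 = 8.258%; μ_{5d} = 5 × 0.09% = 0.450%.
VaR = −(0.450%) + 1.538 × 8.258% = 12.251%.
On $100,000,000: 0.12251 × $100,000,000 = $12,251,000.

$12,250,000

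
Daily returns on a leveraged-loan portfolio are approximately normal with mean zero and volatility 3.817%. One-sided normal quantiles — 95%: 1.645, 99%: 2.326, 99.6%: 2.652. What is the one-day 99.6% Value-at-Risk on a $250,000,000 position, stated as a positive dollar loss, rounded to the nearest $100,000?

VaR = z·σ = 2.652 × 3.817% = 10.123%.
On $250,000,000: 0.10123 × $250,000,000 = $25,307,500.

$25,300,000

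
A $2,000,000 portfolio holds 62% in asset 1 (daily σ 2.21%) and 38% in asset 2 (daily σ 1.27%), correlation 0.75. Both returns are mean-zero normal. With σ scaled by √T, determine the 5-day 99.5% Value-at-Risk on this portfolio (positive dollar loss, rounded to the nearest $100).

σ_p = √(0.62²·2.21² + 0.38²·1.27² + 2·0.75·0.62·0.38·2.21·1.27) = 1.761%.
σ_{5d} = 1.761% × √5 = 3.938%.
z(99.5%) = 2.576.
VaR = 2.576 × 3.938% = 10.144%; on $2,000,000 that is $202,880.

$202,900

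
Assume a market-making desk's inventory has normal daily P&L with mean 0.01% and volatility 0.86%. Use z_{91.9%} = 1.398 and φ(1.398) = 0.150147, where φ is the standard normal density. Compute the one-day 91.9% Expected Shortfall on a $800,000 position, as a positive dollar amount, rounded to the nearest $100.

$12,700

Tail multiplier: φ(z)/(1−α) = 0.150147 / 0.081 = 1.854.
ES = −(0.01%) + 0.86% × 1.854 = 1.584%.
On $800,000: 0.01584 × $800,000 = $12,672.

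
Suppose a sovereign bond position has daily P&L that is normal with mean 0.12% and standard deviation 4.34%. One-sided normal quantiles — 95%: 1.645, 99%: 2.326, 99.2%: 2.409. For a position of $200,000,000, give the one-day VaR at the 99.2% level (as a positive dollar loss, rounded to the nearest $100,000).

VaR = −μ + z·σ = −(0.12%) + 2.409 × 4.34% = 10.335%.
On $200,000,000: 0.10335 × $200,000,000 = $20,670,000.

$20,700,000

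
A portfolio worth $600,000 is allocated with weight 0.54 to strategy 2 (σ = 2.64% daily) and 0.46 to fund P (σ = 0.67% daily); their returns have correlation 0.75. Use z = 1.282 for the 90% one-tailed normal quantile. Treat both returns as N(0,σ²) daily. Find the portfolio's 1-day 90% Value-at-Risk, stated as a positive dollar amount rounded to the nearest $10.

$12,840

σ_p² = 0.54²·2.64² + 0.46²·0.67² + 2·0.75·0.54·0.46·2.64·0.67 = 2.7864 (%²).
σ_p = √2.7864 = 1.669%.
VaR = 1.282 × 1.669% = 2.140%; on $600,000 that is $12,840.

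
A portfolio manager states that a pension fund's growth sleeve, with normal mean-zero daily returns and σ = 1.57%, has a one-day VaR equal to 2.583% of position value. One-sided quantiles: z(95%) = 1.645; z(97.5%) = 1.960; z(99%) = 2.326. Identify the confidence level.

95%

Implied z = VaR/σ = 2.583 / 1.57 = 1.645.
This matches z(95%) = 1.645.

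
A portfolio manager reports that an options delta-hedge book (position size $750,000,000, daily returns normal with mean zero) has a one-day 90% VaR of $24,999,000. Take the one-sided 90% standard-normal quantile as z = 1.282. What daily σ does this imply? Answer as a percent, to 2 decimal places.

2.60%

VaR as a fraction: $24,999,000 / $750,000,000 = 3.333%.
σ = VaR / z = 3.333% / 1.282 = 2.600%.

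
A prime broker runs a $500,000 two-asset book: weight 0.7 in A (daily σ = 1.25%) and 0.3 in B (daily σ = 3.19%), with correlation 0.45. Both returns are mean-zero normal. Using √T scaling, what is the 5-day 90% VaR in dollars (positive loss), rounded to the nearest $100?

σ_p = √(0.7²·1.25² + 0.3²·3.19² + 2·0.45·0.7·0.3·1.25·3.19) = 1.560%.
σ_{5d} = 1.560% × √5 = 3.488%.
z(90%) = 1.282.
VaR = 1.282 × 3.488% = 4.472%; on $500,000 that is $22,360.

$22,400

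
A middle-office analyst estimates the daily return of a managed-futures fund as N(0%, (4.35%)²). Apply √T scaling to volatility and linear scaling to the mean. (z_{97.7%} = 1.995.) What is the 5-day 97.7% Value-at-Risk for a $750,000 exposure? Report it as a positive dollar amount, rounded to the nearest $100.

$145,500

σ_{5d} = 4.35% × √5 = 9.727%.
VaR = 1.995 × 9.727% = 19.405%.
On $750,000: 0.19405 × $750,000 = $145,538.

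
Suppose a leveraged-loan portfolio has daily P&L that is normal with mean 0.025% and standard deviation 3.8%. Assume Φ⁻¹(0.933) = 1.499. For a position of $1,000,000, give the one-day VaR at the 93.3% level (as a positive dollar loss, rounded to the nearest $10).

$56,710

VaR = −μ + z·σ = −(0.025%) + 1.499 × 3.8% = 5.671%.
On $1,000,000: 0.05671 × $1,000,000 = $56,710.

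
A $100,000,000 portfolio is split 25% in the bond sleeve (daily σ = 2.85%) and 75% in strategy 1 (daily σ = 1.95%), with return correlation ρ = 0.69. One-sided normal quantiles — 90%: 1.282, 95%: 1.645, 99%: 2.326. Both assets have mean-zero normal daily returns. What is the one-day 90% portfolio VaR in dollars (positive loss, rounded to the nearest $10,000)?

$2,590,000

σ_p² = 0.25²·2.85² + 0.75²·1.95² + 2·0.69·0.25·0.75·2.85·1.95 = 4.0846 (%²).
σ_p = √4.0846 = 2.021%.
VaR = 1.282 × 2.021% = 2.591%; on $100,000,000 that is $2,591,000.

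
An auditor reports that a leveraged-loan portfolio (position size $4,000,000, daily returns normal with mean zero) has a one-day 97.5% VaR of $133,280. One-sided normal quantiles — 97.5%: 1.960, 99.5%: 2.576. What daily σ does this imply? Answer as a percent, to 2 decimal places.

VaR as a fraction: $133,280 / $4,000,000 = 3.332%.
σ = VaR / z = 3.332% / 1.960 = 1.700%.

1.70%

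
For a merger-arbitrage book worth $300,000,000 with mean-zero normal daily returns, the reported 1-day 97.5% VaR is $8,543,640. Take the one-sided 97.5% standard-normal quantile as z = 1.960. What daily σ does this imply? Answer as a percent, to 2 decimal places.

VaR as a fraction: $8,543,640 / $300,000,000 = 2.848%.
σ = VaR / z = 2.848% / 1.960 = 1.453%.

1.45%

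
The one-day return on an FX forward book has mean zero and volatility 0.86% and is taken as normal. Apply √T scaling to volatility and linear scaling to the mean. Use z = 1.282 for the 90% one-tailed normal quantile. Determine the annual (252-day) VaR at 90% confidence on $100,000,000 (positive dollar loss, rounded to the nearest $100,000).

$17,500,000

σ_{252d} = 0.86% × √252 = 13.652%.
VaR = 1.282 × 13.652% = 17.502%.
On $100,000,000: 0.17502 × $100,000,000 = $17,502,000.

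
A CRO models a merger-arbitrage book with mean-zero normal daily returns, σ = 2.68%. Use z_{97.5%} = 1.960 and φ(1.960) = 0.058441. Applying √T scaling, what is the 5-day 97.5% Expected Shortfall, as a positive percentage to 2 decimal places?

14.01%

σ_{5d} = 2.68% × √5 = 5.993%.
ES multiplier = φ(z)/(1−α) = 0.058441/0.025 = 2.338.
ES = 5.993% × 2.338 = 14.012%.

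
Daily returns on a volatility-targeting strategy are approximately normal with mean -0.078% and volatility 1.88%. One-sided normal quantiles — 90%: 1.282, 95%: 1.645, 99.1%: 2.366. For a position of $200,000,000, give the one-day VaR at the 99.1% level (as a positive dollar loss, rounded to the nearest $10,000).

$9,050,000

VaR = −μ + z·σ = −(-0.078%) + 2.366 × 1.88% = 4.526%.
On $200,000,000: 0.04526 × $200,000,000 = $9,052,000.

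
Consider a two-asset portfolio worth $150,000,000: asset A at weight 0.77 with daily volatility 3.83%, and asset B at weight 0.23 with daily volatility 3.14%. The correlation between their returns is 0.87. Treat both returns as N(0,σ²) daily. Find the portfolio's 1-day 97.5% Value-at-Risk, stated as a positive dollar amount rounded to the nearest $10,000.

$10,570,000

σ_p² = 0.77²·3.83² + 0.23²·3.14² + 2·0.87·0.77·0.23·3.83·3.14 = 12.9247 (%²).
σ_p = √12.9247 = 3.595%.
At 97.5%, z = 1.960.
VaR = 1.960 × 3.595% = 7.046%; on $150,000,000 that is $10,569,000.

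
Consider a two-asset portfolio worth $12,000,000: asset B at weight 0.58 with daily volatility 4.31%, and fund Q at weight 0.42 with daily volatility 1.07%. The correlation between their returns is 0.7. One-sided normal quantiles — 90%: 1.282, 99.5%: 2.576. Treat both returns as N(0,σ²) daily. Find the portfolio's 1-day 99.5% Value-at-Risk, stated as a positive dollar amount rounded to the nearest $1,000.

σ_p² = 0.58²·4.31² + 0.42²·1.07² + 2·0.7·0.58·0.42·4.31·1.07 = 8.0237 (%²).
σ_p = √8.0237 = 2.833%.
VaR = 2.576 × 2.833% = 7.298%; on $12,000,000 that is $875,760.

$876,000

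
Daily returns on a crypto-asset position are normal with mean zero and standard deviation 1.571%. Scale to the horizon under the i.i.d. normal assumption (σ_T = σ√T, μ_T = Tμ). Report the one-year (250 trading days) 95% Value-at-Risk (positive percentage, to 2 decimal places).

At 95%, z = 1.645.
σ_{250d} = 1.571% × √250 = 24.840%.
VaR = 1.645 × 24.840% = 40.862%.

40.86%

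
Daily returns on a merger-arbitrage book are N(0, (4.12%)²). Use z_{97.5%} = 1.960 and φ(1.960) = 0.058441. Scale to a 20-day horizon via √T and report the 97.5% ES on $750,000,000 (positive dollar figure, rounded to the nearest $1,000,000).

$323,000,000

σ_{20d} = 4.12% × √20 = 18.425%.
ES multiplier = φ(z)/(1−α) = 0.058441/0.025 = 2.338.
ES = 18.425% × 2.338 = 43.078%; on $750,000,000: $323,085,000.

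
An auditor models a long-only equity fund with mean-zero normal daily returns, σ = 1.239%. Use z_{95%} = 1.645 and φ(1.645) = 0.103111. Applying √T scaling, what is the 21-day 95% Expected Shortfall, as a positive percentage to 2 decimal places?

11.71%

σ_{21d} = 1.239% × √21 = 5.678%.
ES multiplier = φ(z)/(1−α) = 0.103111/0.05 = 2.062.
ES = 5.678% × 2.062 = 11.708%.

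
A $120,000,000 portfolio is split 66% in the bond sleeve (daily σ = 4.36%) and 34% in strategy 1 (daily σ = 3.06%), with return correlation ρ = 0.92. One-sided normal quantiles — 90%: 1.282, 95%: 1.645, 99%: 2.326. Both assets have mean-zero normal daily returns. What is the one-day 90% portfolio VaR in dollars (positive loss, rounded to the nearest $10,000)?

σ_p² = 0.66²·4.36² + 0.34²·3.06² + 2·0.92·0.66·0.34·4.36·3.06 = 14.8717 (%²).
σ_p = √14.8717 = 3.856%.
VaR = 1.282 × 3.856% = 4.943%; on $120,000,000 that is $5,931,600.

$5,930,000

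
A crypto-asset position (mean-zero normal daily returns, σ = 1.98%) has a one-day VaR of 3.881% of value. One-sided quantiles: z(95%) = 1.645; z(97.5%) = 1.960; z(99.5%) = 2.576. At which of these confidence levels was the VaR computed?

97.5%

Implied z = VaR/σ = 3.881 / 1.98 = 1.960.
This matches z(97.5%) = 1.960.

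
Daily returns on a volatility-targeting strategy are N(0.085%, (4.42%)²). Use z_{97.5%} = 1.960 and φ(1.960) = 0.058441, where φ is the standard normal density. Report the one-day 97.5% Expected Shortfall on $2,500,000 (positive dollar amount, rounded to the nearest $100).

Tail multiplier: φ(z)/(1−α) = 0.058441 / 0.025 = 2.338.
ES = −(0.085%) + 4.42% × 2.338 = 10.249%.
On $2,500,000: 0.10249 × $2,500,000 = $256,225.

$256,200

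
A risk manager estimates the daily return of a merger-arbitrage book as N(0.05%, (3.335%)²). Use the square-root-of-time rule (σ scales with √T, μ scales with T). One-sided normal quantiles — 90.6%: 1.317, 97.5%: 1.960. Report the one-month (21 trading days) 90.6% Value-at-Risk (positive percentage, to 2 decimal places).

19.08%

σ_{21d} = 3.335% × √21 = 15.283%; μ_{21d} = 21 × 0.05% = 1.050%.
VaR = −(1.050%) + 1.317 × 15.283% = 19.078%.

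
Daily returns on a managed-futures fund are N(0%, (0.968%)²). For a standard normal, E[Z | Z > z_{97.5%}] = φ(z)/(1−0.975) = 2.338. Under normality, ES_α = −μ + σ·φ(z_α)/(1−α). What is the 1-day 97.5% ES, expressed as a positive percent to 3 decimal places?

ES = 0.968% × 2.338 = 2.263%.

2.263%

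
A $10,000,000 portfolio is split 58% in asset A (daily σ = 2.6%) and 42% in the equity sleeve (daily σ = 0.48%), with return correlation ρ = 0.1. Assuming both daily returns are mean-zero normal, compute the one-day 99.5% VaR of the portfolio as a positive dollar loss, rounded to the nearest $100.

$397,000

σ_p² = 0.58²·2.6² + 0.42²·0.48² + 2·0.1·0.58·0.42·2.6·0.48 = 2.3755 (%²).
σ_p = √2.3755 = 1.541%.
At 99.5%, z = 2.576.
VaR = 2.576 × 1.541% = 3.970%; on $10,000,000 that is $397,000.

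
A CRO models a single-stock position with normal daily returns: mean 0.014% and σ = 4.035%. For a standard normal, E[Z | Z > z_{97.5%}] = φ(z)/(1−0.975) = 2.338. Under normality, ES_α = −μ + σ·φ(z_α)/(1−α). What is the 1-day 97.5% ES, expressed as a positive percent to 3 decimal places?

ES = −(0.014%) + 4.035% × 2.338 = 9.420%.

9.420%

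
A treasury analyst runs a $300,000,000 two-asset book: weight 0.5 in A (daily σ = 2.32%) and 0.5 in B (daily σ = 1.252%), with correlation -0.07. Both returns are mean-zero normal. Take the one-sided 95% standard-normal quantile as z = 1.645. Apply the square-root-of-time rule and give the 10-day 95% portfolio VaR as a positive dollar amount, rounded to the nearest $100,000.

σ_p = √(0.5²·2.32² + 0.5²·1.252² + 2·-0.07·0.5·0.5·2.32·1.252) = 1.279%.
σ_{10d} = 1.279% × √10 = 4.045%.
VaR = 1.645 × 4.045% = 6.654%; on $300,000,000 that is $19,962,000.

$20,000,000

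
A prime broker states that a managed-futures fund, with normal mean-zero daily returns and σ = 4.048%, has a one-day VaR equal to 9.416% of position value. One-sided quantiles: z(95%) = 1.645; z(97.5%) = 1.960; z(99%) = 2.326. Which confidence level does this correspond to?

Implied z = VaR/σ = 9.416 / 4.048 = 2.326.
This matches z(99%) = 2.326.

99%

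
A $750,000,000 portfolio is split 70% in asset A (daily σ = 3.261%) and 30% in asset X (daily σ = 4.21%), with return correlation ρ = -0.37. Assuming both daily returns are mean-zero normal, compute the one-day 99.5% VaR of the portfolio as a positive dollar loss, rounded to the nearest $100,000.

σ_p² = 0.7²·3.261² + 0.3²·4.21² + 2·-0.37·0.7·0.3·3.261·4.21 = 4.6724 (%²).
σ_p = √4.6724 = 2.162%.
At 99.5%, z = 2.576.
VaR = 2.576 × 2.162% = 5.569%; on $750,000,000 that is $41,767,500.

$41,800,000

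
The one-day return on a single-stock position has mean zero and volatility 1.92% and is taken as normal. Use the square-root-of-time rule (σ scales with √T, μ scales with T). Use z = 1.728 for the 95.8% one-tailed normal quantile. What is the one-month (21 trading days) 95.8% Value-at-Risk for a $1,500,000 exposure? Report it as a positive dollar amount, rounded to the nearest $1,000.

$228,000

σ_{21d} = 1.92% × √21 = 8.799%.
VaR = 1.728 × 8.799% = 15.205%.
On $1,500,000: 0.15205 × $1,500,000 = $228,075.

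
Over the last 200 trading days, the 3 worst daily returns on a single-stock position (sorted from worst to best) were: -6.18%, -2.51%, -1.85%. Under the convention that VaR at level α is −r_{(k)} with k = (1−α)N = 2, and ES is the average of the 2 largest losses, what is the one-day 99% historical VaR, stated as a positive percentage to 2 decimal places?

2.51%

k = 2; the 2nd lowest return is -2.51%, so VaR = 2.51%.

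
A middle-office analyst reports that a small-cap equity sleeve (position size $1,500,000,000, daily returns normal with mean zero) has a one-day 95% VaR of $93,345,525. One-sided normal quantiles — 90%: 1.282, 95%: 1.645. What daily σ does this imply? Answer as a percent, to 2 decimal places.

VaR as a fraction: $93,345,525 / $1,500,000,000 = 6.223%.
σ = VaR / z = 6.223% / 1.645 = 3.783%.

3.78%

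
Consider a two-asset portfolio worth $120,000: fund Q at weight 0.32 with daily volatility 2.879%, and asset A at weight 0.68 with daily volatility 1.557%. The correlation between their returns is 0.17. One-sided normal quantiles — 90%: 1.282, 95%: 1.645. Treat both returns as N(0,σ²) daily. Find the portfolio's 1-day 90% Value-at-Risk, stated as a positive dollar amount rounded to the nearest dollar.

σ_p² = 0.32²·2.879² + 0.68²·1.557² + 2·0.17·0.32·0.68·2.879·1.557 = 2.3014 (%²).
σ_p = √2.3014 = 1.517%.
VaR = 1.282 × 1.517% = 1.945%; on $120,000 that is $2,334.

$2,334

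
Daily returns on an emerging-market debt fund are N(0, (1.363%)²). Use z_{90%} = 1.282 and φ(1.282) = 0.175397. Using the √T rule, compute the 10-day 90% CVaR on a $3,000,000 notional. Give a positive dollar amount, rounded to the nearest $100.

$226,800

σ_{10d} = 1.363% × √10 = 4.310%.
ES multiplier = φ(z)/(1−α) = 0.175397/0.1 = 1.754.
ES = 4.310% × 1.754 = 7.560%; on $3,000,000: $226,800.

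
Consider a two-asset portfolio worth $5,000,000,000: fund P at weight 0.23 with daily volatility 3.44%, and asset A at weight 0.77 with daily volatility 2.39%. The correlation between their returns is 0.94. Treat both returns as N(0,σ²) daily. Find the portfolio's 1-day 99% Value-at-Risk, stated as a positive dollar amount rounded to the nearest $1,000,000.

σ_p² = 0.23²·3.44² + 0.77²·2.39² + 2·0.94·0.23·0.77·3.44·2.39 = 6.7501 (%²).
σ_p = √6.7501 = 2.598%.
At 99%, z = 2.326.
VaR = 2.326 × 2.598% = 6.043%; on $5,000,000,000 that is $302,150,000.

$302,000,000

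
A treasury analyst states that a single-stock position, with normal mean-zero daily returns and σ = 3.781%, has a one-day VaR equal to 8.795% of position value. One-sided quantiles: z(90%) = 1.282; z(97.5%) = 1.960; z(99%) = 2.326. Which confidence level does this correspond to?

99%

Implied z = VaR/σ = 8.795 / 3.781 = 2.326.
This matches z(99%) = 2.326.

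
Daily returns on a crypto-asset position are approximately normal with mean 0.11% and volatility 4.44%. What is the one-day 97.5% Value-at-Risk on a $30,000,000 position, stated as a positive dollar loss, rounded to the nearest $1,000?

$2,578,000

At 97.5% one-sided, z = 1.960.
VaR = −μ + z·σ = −(0.11%) + 1.960 × 4.44% = 8.592%.
On $30,000,000: 0.08592 × $30,000,000 = $2,577,600.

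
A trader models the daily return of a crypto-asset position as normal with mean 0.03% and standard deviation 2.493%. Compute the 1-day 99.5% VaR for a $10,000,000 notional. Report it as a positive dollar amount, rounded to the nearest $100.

$639,200

At 99.5% one-sided, z = 2.576.
VaR = −μ + z·σ = −(0.03%) + 2.576 × 2.493% = 6.392%.
On $10,000,000: 0.06392 × $10,000,000 = $639,200.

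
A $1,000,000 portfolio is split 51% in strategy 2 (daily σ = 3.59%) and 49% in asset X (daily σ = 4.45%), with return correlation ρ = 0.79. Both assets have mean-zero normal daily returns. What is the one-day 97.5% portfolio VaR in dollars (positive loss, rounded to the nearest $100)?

σ_p² = 0.51²·3.59² + 0.49²·4.45² + 2·0.79·0.51·0.49·3.59·4.45 = 14.4146 (%²).
σ_p = √14.4146 = 3.797%.
At 97.5%, z = 1.960.
VaR = 1.960 × 3.797% = 7.442%; on $1,000,000 that is $74,420.

$74,400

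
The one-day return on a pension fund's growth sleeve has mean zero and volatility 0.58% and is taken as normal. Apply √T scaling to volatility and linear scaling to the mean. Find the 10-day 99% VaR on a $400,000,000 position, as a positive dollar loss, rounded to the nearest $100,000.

At 99%, z = 2.326.
σ_{10d} = 0.58% × √10 = 1.834%.
VaR = 2.326 × 1.834% = 4.266%.
On $400,000,000: 0.04266 × $400,000,000 = $17,064,000.

$17,100,000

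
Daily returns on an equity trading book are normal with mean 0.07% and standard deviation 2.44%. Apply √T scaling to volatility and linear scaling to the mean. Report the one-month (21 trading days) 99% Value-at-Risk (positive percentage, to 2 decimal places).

At 99%, z = 2.326.
σ_{21d} = 2.44% × √21 = 11.181%; μ_{21d} = 21 × 0.07% = 1.470%.
VaR = −(1.470%) + 2.326 × 11.181% = 24.537%.

24.54%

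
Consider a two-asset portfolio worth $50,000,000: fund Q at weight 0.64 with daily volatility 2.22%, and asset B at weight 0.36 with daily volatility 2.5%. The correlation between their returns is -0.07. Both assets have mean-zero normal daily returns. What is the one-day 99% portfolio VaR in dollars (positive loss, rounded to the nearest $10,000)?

$1,890,000

σ_p² = 0.64²·2.22² + 0.36²·2.5² + 2·-0.07·0.64·0.36·2.22·2.5 = 2.6497 (%²).
σ_p = √2.6497 = 1.628%.
At 99%, z = 2.326.
VaR = 2.326 × 1.628% = 3.787%; on $50,000,000 that is $1,893,500.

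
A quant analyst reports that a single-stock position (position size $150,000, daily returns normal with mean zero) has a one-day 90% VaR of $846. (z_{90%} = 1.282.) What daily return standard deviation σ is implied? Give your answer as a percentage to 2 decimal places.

VaR as a fraction: $846 / $150,000 = 0.564%.
σ = VaR / z = 0.564% / 1.282 = 0.440%.

0.44%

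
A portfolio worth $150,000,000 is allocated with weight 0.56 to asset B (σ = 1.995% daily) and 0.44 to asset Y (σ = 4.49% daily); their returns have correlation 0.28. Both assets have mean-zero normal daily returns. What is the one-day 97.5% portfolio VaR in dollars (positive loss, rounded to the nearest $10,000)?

σ_p² = 0.56²·1.995² + 0.44²·4.49² + 2·0.28·0.56·0.44·1.995·4.49 = 6.3871 (%²).
σ_p = √6.3871 = 2.527%.
At 97.5%, z = 1.960.
VaR = 1.960 × 2.527% = 4.953%; on $150,000,000 that is $7,429,500.

$7,430,000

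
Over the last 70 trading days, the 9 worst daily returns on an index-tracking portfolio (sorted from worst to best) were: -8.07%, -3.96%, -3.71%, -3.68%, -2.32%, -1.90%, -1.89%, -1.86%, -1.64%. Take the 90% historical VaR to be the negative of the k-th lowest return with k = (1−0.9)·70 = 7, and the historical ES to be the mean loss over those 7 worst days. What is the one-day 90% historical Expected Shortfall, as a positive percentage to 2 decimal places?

3.65%

The 7 worst returns sum to -25.53%.
ES = −(-25.53%) / 7 = 3.6471…% ≈ 3.65%.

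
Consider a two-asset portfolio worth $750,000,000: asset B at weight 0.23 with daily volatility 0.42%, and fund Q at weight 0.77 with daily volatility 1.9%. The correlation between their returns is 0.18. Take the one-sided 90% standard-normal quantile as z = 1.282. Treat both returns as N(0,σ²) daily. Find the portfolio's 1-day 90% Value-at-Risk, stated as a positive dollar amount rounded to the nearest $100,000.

$14,300,000

σ_p² = 0.23²·0.42² + 0.77²·1.9² + 2·0.18·0.23·0.77·0.42·1.9 = 2.2006 (%²).
σ_p = √2.2006 = 1.483%.
VaR = 1.282 × 1.483% = 1.901%; on $750,000,000 that is $14,257,500.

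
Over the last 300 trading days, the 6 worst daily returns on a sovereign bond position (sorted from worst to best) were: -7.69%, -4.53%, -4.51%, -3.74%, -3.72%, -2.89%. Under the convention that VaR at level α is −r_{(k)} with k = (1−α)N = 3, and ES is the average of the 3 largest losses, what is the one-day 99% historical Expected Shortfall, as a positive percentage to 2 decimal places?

5.58%

The 3 worst returns sum to -16.73%.
ES = −(-16.73%) / 3 = 5.5766…% ≈ 5.58%.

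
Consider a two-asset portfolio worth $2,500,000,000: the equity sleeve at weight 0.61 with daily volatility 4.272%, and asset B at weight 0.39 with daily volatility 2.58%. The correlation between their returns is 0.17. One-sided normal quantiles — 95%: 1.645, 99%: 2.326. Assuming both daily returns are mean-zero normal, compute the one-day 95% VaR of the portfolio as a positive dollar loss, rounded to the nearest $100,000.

$121,300,000

σ_p² = 0.61²·4.272² + 0.39²·2.58² + 2·0.17·0.61·0.39·4.272·2.58 = 8.6948 (%²).
σ_p = √8.6948 = 2.949%.
VaR = 1.645 × 2.949% = 4.851%; on $2,500,000,000 that is $121,275,000.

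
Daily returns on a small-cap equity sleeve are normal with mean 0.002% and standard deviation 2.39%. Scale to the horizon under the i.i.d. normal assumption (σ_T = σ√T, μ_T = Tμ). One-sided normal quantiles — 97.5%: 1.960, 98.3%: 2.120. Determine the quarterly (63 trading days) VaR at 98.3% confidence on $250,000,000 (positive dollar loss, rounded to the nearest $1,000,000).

$100,000,000

σ_{63d} = 2.39% × √63 = 18.970%; μ_{63d} = 63 × 0.002% = 0.126%.
VaR = −(0.126%) + 2.120 × 18.970% = 40.090%.
On $250,000,000: 0.40090 × $250,000,000 = $100,225,000.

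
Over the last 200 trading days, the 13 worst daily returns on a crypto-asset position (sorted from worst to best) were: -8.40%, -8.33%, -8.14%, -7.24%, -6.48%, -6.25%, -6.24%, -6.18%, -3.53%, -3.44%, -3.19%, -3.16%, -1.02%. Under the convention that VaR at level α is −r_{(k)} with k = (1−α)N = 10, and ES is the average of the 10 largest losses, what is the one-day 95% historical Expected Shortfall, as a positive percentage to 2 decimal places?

The 10 worst returns sum to -64.23%.
ES = −(-64.23%) / 10 = 6.423% ≈ 6.42%.

6.42%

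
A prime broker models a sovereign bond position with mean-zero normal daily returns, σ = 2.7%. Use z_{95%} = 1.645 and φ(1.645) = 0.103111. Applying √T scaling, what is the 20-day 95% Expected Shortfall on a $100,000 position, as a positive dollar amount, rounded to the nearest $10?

$24,900

σ_{20d} = 2.7% × √20 = 12.075%.
ES multiplier = φ(z)/(1−α) = 0.103111/0.05 = 2.062.
ES = 12.075% × 2.062 = 24.899%; on $100,000: $24,899.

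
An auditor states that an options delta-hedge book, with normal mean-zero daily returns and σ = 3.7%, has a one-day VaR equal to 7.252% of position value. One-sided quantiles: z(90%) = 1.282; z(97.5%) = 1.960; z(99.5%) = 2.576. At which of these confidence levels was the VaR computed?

97.5%

Implied z = VaR/σ = 7.252 / 3.7 = 1.960.
This matches z(97.5%) = 1.960.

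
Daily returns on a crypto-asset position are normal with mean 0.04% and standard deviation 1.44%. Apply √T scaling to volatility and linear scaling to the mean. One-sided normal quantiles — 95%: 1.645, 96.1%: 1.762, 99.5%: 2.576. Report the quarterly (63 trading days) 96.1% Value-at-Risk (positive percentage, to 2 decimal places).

17.62%

σ_{63d} = 1.44% × √63 = 11.430%; μ_{63d} = 63 × 0.04% = 2.520%.
VaR = −(2.520%) + 1.762 × 11.430% = 17.620%.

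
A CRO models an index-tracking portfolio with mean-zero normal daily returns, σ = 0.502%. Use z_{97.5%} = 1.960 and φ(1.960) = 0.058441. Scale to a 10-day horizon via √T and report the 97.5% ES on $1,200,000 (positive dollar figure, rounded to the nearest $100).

σ_{10d} = 0.502% × √10 = 1.587%.
ES multiplier = φ(z)/(1−α) = 0.058441/0.025 = 2.338.
ES = 1.587% × 2.338 = 3.710%; on $1,200,000: $44,520.

$44,500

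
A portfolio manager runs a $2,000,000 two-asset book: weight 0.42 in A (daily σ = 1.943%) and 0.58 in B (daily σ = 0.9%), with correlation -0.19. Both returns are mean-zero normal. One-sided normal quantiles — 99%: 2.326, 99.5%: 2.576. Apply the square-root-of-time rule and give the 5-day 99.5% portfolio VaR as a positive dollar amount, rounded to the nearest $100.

$101,500

σ_p = √(0.42²·1.943² + 0.58²·0.9² + 2·-0.19·0.42·0.58·1.943·0.9) = 0.881%.
σ_{5d} = 0.881% × √5 = 1.970%.
VaR = 2.576 × 1.970% = 5.075%; on $2,000,000 that is $101,500.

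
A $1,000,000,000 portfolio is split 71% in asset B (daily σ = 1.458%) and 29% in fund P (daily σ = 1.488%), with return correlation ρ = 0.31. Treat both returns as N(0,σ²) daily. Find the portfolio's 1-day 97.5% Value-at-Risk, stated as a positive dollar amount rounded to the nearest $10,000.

$24,280,000

σ_p² = 0.71²·1.458² + 0.29²·1.488² + 2·0.31·0.71·0.29·1.458·1.488 = 1.5348 (%²).
σ_p = √1.5348 = 1.239%.
At 97.5%, z = 1.960.
VaR = 1.960 × 1.239% = 2.428%; on $1,000,000,000 that is $24,280,000.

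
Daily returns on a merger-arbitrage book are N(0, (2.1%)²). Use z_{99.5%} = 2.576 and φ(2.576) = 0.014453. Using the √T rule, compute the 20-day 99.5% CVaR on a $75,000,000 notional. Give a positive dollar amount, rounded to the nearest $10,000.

σ_{20d} = 2.1% × √20 = 9.391%.
ES multiplier = φ(z)/(1−α) = 0.014453/0.005 = 2.891.
ES = 9.391% × 2.891 = 27.149%; on $75,000,000: $20,361,750.

$20,360,000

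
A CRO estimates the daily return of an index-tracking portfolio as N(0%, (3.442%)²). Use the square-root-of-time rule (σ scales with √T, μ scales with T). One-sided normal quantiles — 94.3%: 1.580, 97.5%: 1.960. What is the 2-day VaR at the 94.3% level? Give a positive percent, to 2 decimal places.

σ_{2d} = 3.442% × √2 = 4.868%.
VaR = 1.580 × 4.868% = 7.691%.

7.69%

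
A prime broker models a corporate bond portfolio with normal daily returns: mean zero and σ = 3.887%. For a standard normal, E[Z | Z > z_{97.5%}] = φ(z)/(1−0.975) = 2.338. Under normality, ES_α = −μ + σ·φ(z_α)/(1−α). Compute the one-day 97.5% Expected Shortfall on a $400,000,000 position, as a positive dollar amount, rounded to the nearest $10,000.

ES = 3.887% × 2.338 = 9.088%.
On $400,000,000: 0.09088 × $400,000,000 = $36,352,000.

$36,350,000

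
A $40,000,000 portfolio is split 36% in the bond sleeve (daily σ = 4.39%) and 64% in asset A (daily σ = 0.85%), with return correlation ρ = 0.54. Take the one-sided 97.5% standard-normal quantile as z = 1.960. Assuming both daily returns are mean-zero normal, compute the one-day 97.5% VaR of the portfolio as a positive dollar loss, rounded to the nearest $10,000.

$1,510,000

σ_p² = 0.36²·4.39² + 0.64²·0.85² + 2·0.54·0.36·0.64·4.39·0.85 = 3.7221 (%²).
σ_p = √3.7221 = 1.929%.
VaR = 1.960 × 1.929% = 3.781%; on $40,000,000 that is $1,512,400.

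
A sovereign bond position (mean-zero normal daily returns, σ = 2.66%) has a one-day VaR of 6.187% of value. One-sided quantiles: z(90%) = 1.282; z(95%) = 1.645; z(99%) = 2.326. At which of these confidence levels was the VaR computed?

99%

Implied z = VaR/σ = 6.187 / 2.66 = 2.326.
This matches z(99%) = 2.326.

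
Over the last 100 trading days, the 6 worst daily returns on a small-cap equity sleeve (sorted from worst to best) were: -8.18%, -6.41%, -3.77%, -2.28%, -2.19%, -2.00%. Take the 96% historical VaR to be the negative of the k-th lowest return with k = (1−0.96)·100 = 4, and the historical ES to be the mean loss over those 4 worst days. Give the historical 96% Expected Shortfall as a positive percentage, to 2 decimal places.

5.16%

The 4 worst returns sum to -20.64%.
ES = −(-20.64%) / 4 = 5.16%.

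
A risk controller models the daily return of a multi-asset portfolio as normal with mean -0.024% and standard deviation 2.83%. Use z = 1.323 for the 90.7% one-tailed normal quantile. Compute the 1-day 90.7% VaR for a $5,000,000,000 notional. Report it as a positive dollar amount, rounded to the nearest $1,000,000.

VaR = −μ + z·σ = −(-0.024%) + 1.323 × 2.83% = 3.768%.
On $5,000,000,000: 0.03768 × $5,000,000,000 = $188,400,000.

$188,000,000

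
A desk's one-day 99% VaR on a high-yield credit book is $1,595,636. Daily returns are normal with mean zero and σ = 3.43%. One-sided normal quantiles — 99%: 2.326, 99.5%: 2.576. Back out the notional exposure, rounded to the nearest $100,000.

$20,000,000

VaR as a fraction of value: z·σ = 2.326 × 3.43% = 7.97818%.
Position = $1,595,636 / 0.0797818 = $20,000,000.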